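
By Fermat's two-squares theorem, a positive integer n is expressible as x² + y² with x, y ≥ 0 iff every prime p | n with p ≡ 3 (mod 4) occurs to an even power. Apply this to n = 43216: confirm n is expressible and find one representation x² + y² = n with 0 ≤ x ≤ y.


Step 1: Factor n = 43216 = 2^4 · 37 · 73.
Step 2: Check the mod-4 condition on each prime factor: 2 = 2 (special); 37 ≡ 1 (mod 4), exponent 1; 73 ≡ 1 (mod 4), exponent 1.
All primes ≡ 3 (mod 4) appear to even exponent (or don't appear), so by the two-squares theorem n IS expressible as a sum of two squares.
Step 3: Build a representation. Group n = k² · m with k = 4 and m = 37 · 73 = 2701 (a product of primes ≡ 1 (mod 4)); a representation of m scales to one of n via (k·x)² + (k·y)² = k²(x² + y²). Each prime p ≡ 1 (mod 4) is itself a sum of two squares; find a² by testing p − a² for a perfect square:
  37: 37 − 1² = 36 = 6² ⇒ 37 = 1² + 6².
  73: 73 − 1² = 72, 73 − 2² = 69, 73 − 3² = 64 = 8² ⇒ 73 = 3² + 8².
  Combine using the Brahmagupta–Fibonacci identity (a² + b²)(c² + d²) = (ac − bd)² + (ad + bc)² = (ac + bd)² + (ad − bc)²:
  37 · 73 = 2701: from (1² + 6²)(3² + 8²), take (1·3 − 6·8, 1·8 + 6·3) = (3 − 48, 8 + 18) = (-45, 26); dropping signs (only squares matter) gives (45, 26); check 45² + 26² = 2025 + 676 = 2701 ✓.
  Scale by k = 4: (4·45, 4·26) = (180, 104).
Step 4: Order so x ≤ y and verify: 104² + 180² = 10816 + 32400 = 43216 = n. ✓

n = 43216 = 104² + 180² (one valid representation with x ≤ y).


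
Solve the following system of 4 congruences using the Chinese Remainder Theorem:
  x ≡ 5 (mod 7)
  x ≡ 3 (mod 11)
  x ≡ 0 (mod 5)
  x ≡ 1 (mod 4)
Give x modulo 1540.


Product of moduli M = 7 · 11 · 5 · 4 = 1540.
Merge one congruence at a time:
  Start: x ≡ 5 (mod 7).
  Combine with x ≡ 3 (mod 11); new modulus lcm = 77.
    Write x = 5 + 7·t and substitute into x ≡ 3 (mod 11): 7·t ≡ 3 − 5 = -2 (mod 11).
    Reduce coefficients mod 11: 7·t ≡ 9 (mod 11).
    The inverse of 7 mod 11 is 8 (since 7·8 = 56 = 5·11 + 1), so t ≡ 8·9 = 72 ≡ 6 (mod 11).
    Then x = 5 + 7·6 = 47, valid modulo lcm(7, 11) = 77: x ≡ 47 (mod 77).
  Combine with x ≡ 0 (mod 5); new modulus lcm = 385.
    Write x = 47 + 77·t and substitute into x ≡ 0 (mod 5): 77·t ≡ 0 − 47 = -47 (mod 5).
    Reduce coefficients mod 5: 2·t ≡ 3 (mod 5).
    The inverse of 2 mod 5 is 3 (since 2·3 = 6 = 1·5 + 1), so t ≡ 3·3 = 9 ≡ 4 (mod 5).
    Then x = 47 + 77·4 = 355, valid modulo lcm(77, 5) = 385: x ≡ 355 (mod 385).
  Combine with x ≡ 1 (mod 4); new modulus lcm = 1540.
    Write x = 355 + 385·t and substitute into x ≡ 1 (mod 4): 385·t ≡ 1 − 355 = -354 (mod 4).
    Reduce coefficients mod 4: 1·t ≡ 2 (mod 4).
    So t ≡ 2 (mod 4).
    Then x = 355 + 385·2 = 1125, valid modulo lcm(385, 4) = 1540: x ≡ 1125 (mod 1540).
Verify against each original: 1125 mod 7 = 5, 1125 mod 11 = 3, 1125 mod 5 = 0, 1125 mod 4 = 1.

x ≡ 1125 (mod 1540).


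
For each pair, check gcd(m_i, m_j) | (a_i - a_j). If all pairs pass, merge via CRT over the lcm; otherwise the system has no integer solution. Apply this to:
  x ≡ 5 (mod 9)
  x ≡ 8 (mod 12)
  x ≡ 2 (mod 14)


Moduli 9, 12, 14 are not pairwise coprime, so CRT works modulo lcm(m_i) when all pairwise compatibility conditions hold.
Pairwise compatibility: gcd(m_i, m_j) must divide a_i - a_j for every pair.
Merge one congruence at a time:
  Start: x ≡ 5 (mod 9).
  Combine with x ≡ 8 (mod 12): gcd(9, 12) = 3; 8 - 5 = 3, which IS divisible by 3, so compatible.
    Write x = 5 + 9·t and substitute into x ≡ 8 (mod 12): 9·t ≡ 8 − 5 = 3 (mod 12).
    Divide the congruence (and modulus) by g = 3: 3·t ≡ 1 (mod 4).
    The inverse of 3 mod 4 is 3 (since 3·3 = 9 = 2·4 + 1), so t ≡ 3·1 = 3 ≡ 3 (mod 4).
    Then x = 5 + 9·3 = 32, valid modulo lcm(9, 12) = 36: x ≡ 32 (mod 36).
  Combine with x ≡ 2 (mod 14): gcd(36, 14) = 2; 2 - 32 = -30, which IS divisible by 2, so compatible.
    Write x = 32 + 36·t and substitute into x ≡ 2 (mod 14): 36·t ≡ 2 − 32 = -30 (mod 14).
    Divide the congruence (and modulus) by g = 2: 18·t ≡ -15 (mod 7).
    Reduce coefficients mod 7: 4·t ≡ 6 (mod 7).
    The inverse of 4 mod 7 is 2 (since 4·2 = 8 = 1·7 + 1), so t ≡ 2·6 = 12 ≡ 5 (mod 7).
    Then x = 32 + 36·5 = 212, valid modulo lcm(36, 14) = 252: x ≡ 212 (mod 252).
Verify: 212 mod 9 = 5, 212 mod 12 = 8, 212 mod 14 = 2.

x ≡ 212 (mod 252).


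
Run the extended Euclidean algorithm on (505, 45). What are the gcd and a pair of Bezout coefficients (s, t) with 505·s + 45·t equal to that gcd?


Euclidean algorithm on (505, 45) — divide until remainder is 0:
  505 = 11 · 45 + 10
  45 = 4 · 10 + 5
  10 = 2 · 5 + 0
gcd(505, 45) = 5.
Track Bezout coefficients alongside the remainders: start with r₀ = 505 = a·1 + b·0 (s = 1, t = 0) and r₁ = 45 = a·0 + b·1 (s = 0, t = 1); each new remainder r_{k+1} = r_{k-1} − q_k·r_k inherits s_{k+1} = s_{k-1} − q_k·s_k, t_{k+1} = t_{k-1} − q_k·t_k, so r_k = a·s_k + b·t_k at every step:
  q = 11: r = 10, s = 1 − 11·0 = 1, t = 0 − 11·1 = -11  (check: 505·1 + 45·(-11) = 10)
  q = 4: r = 5, s = 0 − 4·1 = -4, t = 1 − 4·(-11) = 45  (check: 505·(-4) + 45·45 = 5)
The row with r = 5 (the gcd) gives the Bezout coefficients s = -4, t = 45.
Result: 505 · (-4) + 45 · (45) = 5.

gcd(505, 45) = 5; s = -4, t = 45 (check: 505·(-4) + 45·45 = 5).


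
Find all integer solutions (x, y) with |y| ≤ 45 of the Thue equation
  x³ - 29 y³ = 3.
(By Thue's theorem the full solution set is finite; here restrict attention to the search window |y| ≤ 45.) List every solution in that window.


The equation is x³ - 29y³ = 3. For fixed y, x³ = 29·y³ + 3, so a solution requires the RHS to be a perfect cube.
Strategy: iterate y from -45 to 45, compute RHS = 29·y³ + 3, and check whether it is a (positive or negative) perfect cube.
Check small values of y:
  y = 0: RHS = 3 is not a perfect cube.
  y = 1: RHS = 32 is not a perfect cube.
  y = -1: RHS = -26 is not a perfect cube.
  y = 2: RHS = 235 is not a perfect cube.
  y = -2: RHS = -229 is not a perfect cube.
  y = 3: RHS = 786 is not a perfect cube.
  y = -3: RHS = -780 is not a perfect cube.
Continuing the search up to |y| = 45 finds no solutions either.
No (x, y) in the scanned range satisfies the equation.

No integer solutions with |y| ≤ 45.


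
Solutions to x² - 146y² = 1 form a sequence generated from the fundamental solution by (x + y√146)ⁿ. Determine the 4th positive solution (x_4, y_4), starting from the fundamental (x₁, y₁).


Step 1: Find the fundamental solution (x₁, y₁) of x² - 146y² = 1.
  Expand √146 as a continued fraction. a₀ = ⌊√146⌋ = 12; iterate m_{k+1} = d_k·a_k − m_k, d_{k+1} = (146 − m_{k+1}²)/d_k, a_{k+1} = ⌊(a₀ + m_{k+1})/d_{k+1}⌋ (starting m₀ = 0, d₀ = 1), with convergents p_k = a_k·p_{k-1} + p_{k-2}, q_k = a_k·q_{k-1} + q_{k-2} (p₋₁ = 1, q₋₁ = 0):
  k = 0: a₀ = 12; p₀/q₀ = 12/1; p₀² − 146·q₀² = 144 − 146 = -2.
  k = 1: m = 12, d = 2, a = ⌊(12 + 12)/2⌋ = 12; p/q = (12·12 + 1)/(12·1 + 0) = 145/12; p² − 146·q² = 21025 − 21024 = 1.
  The first convergent with p² − 146·q² = 1 gives the fundamental solution (x₁, y₁) = (145, 12).
Step 2: Apply the recurrence (x_{n+1}, y_{n+1}) = (x₁x_n + 146y₁y_n, x₁y_n + y₁x_n) repeatedly.
  From (x_1, y_1) = (145, 12): x_2 = 145·145 + 146·12·12 = 42049; y_2 = 145·12 + 12·145 = 3480.
  From (x_2, y_2) = (42049, 3480): x_3 = 145·42049 + 146·12·3480 = 12194065; y_3 = 145·3480 + 12·42049 = 1009188.
  From (x_3, y_3) = (12194065, 1009188): x_4 = 145·12194065 + 146·12·1009188 = 3536236801; y_4 = 145·1009188 + 12·12194065 = 292661040.
Step 3: Verify x_4² - 146·y_4² = 12504970712746713601 - 12504970712746713600 = 1 (should be 1). ✓

(x_1, y_1) = (145, 12); (x_4, y_4) = (3536236801, 292661040).


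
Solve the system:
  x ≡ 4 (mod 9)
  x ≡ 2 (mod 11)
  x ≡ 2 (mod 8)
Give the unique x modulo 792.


Moduli 9, 11, 8 are pairwise coprime; by CRT there is a unique solution modulo M = 9 · 11 · 8 = 792.
Solve pairwise, accumulating the modulus:
  Start with x ≡ 4 (mod 9).
  Combine with x ≡ 2 (mod 11): since gcd(9, 11) = 1, we get a unique residue mod 99.
    Write x = 4 + 9·t and substitute into x ≡ 2 (mod 11): 9·t ≡ 2 − 4 = -2 (mod 11).
    Reduce coefficients mod 11: 9·t ≡ 9 (mod 11).
    The inverse of 9 mod 11 is 5 (since 9·5 = 45 = 4·11 + 1), so t ≡ 5·9 = 45 ≡ 1 (mod 11).
    Then x = 4 + 9·1 = 13, valid modulo lcm(9, 11) = 99: x ≡ 13 (mod 99).
  Combine with x ≡ 2 (mod 8): since gcd(99, 8) = 1, we get a unique residue mod 792.
    Write x = 13 + 99·t and substitute into x ≡ 2 (mod 8): 99·t ≡ 2 − 13 = -11 (mod 8).
    Reduce coefficients mod 8: 3·t ≡ 5 (mod 8).
    The inverse of 3 mod 8 is 3 (since 3·3 = 9 = 1·8 + 1), so t ≡ 3·5 = 15 ≡ 7 (mod 8).
    Then x = 13 + 99·7 = 706, valid modulo lcm(99, 8) = 792: x ≡ 706 (mod 792).
Verify: 706 mod 9 = 4 ✓, 706 mod 11 = 2 ✓, 706 mod 8 = 2 ✓.

x ≡ 706 (mod 792).


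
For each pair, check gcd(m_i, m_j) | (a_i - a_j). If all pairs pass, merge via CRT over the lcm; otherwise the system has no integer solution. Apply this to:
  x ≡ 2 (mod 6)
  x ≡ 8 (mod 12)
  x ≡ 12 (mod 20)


Moduli 6, 12, 20 are not pairwise coprime, so CRT works modulo lcm(m_i) when all pairwise compatibility conditions hold.
Pairwise compatibility: gcd(m_i, m_j) must divide a_i - a_j for every pair.
Merge one congruence at a time:
  Start: x ≡ 2 (mod 6).
  Combine with x ≡ 8 (mod 12): gcd(6, 12) = 6; 8 - 2 = 6, which IS divisible by 6, so compatible.
    Write x = 2 + 6·t and substitute into x ≡ 8 (mod 12): 6·t ≡ 8 − 2 = 6 (mod 12).
    Divide the congruence (and modulus) by g = 6: 1·t ≡ 1 (mod 2).
    So t ≡ 1 (mod 2).
    Then x = 2 + 6·1 = 8, valid modulo lcm(6, 12) = 12: x ≡ 8 (mod 12).
  Combine with x ≡ 12 (mod 20): gcd(12, 20) = 4; 12 - 8 = 4, which IS divisible by 4, so compatible.
    Write x = 8 + 12·t and substitute into x ≡ 12 (mod 20): 12·t ≡ 12 − 8 = 4 (mod 20).
    Divide the congruence (and modulus) by g = 4: 3·t ≡ 1 (mod 5).
    The inverse of 3 mod 5 is 2 (since 3·2 = 6 = 1·5 + 1), so t ≡ 2·1 = 2 ≡ 2 (mod 5).
    Then x = 8 + 12·2 = 32, valid modulo lcm(12, 20) = 60: x ≡ 32 (mod 60).
Verify: 32 mod 6 = 2, 32 mod 12 = 8, 32 mod 20 = 12.

x ≡ 32 (mod 60).


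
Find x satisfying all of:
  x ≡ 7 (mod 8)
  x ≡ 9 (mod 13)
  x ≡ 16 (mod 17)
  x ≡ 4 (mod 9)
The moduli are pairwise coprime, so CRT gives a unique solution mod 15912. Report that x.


Product of moduli M = 8 · 13 · 17 · 9 = 15912.
Merge one congruence at a time:
  Start: x ≡ 7 (mod 8).
  Combine with x ≡ 9 (mod 13); new modulus lcm = 104.
    Write x = 7 + 8·t and substitute into x ≡ 9 (mod 13): 8·t ≡ 9 − 7 = 2 (mod 13).
    The inverse of 8 mod 13 is 5 (since 8·5 = 40 = 3·13 + 1), so t ≡ 5·2 = 10 ≡ 10 (mod 13).
    Then x = 7 + 8·10 = 87, valid modulo lcm(8, 13) = 104: x ≡ 87 (mod 104).
  Combine with x ≡ 16 (mod 17); new modulus lcm = 1768.
    Write x = 87 + 104·t and substitute into x ≡ 16 (mod 17): 104·t ≡ 16 − 87 = -71 (mod 17).
    Reduce coefficients mod 17: 2·t ≡ 14 (mod 17).
    The inverse of 2 mod 17 is 9 (since 2·9 = 18 = 1·17 + 1), so t ≡ 9·14 = 126 ≡ 7 (mod 17).
    Then x = 87 + 104·7 = 815, valid modulo lcm(104, 17) = 1768: x ≡ 815 (mod 1768).
  Combine with x ≡ 4 (mod 9); new modulus lcm = 15912.
    Write x = 815 + 1768·t and substitute into x ≡ 4 (mod 9): 1768·t ≡ 4 − 815 = -811 (mod 9).
    Reduce coefficients mod 9: 4·t ≡ 8 (mod 9).
    The inverse of 4 mod 9 is 7 (since 4·7 = 28 = 3·9 + 1), so t ≡ 7·8 = 56 ≡ 2 (mod 9).
    Then x = 815 + 1768·2 = 4351, valid modulo lcm(1768, 9) = 15912: x ≡ 4351 (mod 15912).
Verify against each original: 4351 mod 8 = 7, 4351 mod 13 = 9, 4351 mod 17 = 16, 4351 mod 9 = 4.

x ≡ 4351 (mod 15912).


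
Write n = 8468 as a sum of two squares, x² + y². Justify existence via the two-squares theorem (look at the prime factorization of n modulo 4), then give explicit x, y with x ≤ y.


Step 1: Factor n = 8468 = 2^2 · 29 · 73.
Step 2: Check the mod-4 condition on each prime factor: 2 = 2 (special); 29 ≡ 1 (mod 4), exponent 1; 73 ≡ 1 (mod 4), exponent 1.
All primes ≡ 3 (mod 4) appear to even exponent (or don't appear), so by the two-squares theorem n IS expressible as a sum of two squares.
Step 3: Build a representation. Group n = k² · m with k = 2 and m = 29 · 73 = 2117 (a product of primes ≡ 1 (mod 4)); a representation of m scales to one of n via (k·x)² + (k·y)² = k²(x² + y²). Each prime p ≡ 1 (mod 4) is itself a sum of two squares; find a² by testing p − a² for a perfect square:
  29: 29 − 1² = 28, 29 − 2² = 25 = 5² ⇒ 29 = 2² + 5².
  73: 73 − 1² = 72, 73 − 2² = 69, 73 − 3² = 64 = 8² ⇒ 73 = 3² + 8².
  Combine using the Brahmagupta–Fibonacci identity (a² + b²)(c² + d²) = (ac − bd)² + (ad + bc)² = (ac + bd)² + (ad − bc)²:
  29 · 73 = 2117: from (2² + 5²)(3² + 8²), take (2·3 − 5·8, 2·8 + 5·3) = (6 − 40, 16 + 15) = (-34, 31); dropping signs (only squares matter) gives (34, 31); check 34² + 31² = 1156 + 961 = 2117 ✓.
  Scale by k = 2: (2·34, 2·31) = (68, 62).
Step 4: Order so x ≤ y and verify: 62² + 68² = 3844 + 4624 = 8468 = n. ✓

n = 8468 = 62² + 68² (one valid representation with x ≤ y).


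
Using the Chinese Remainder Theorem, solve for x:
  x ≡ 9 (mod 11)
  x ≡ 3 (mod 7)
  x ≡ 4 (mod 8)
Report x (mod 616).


Moduli 11, 7, 8 are pairwise coprime; by CRT there is a unique solution modulo M = 11 · 7 · 8 = 616.
Solve pairwise, accumulating the modulus:
  Start with x ≡ 9 (mod 11).
  Combine with x ≡ 3 (mod 7): since gcd(11, 7) = 1, we get a unique residue mod 77.
    Write x = 9 + 11·t and substitute into x ≡ 3 (mod 7): 11·t ≡ 3 − 9 = -6 (mod 7).
    Reduce coefficients mod 7: 4·t ≡ 1 (mod 7).
    The inverse of 4 mod 7 is 2 (since 4·2 = 8 = 1·7 + 1), so t ≡ 2·1 = 2 ≡ 2 (mod 7).
    Then x = 9 + 11·2 = 31, valid modulo lcm(11, 7) = 77: x ≡ 31 (mod 77).
  Combine with x ≡ 4 (mod 8): since gcd(77, 8) = 1, we get a unique residue mod 616.
    Write x = 31 + 77·t and substitute into x ≡ 4 (mod 8): 77·t ≡ 4 − 31 = -27 (mod 8).
    Reduce coefficients mod 8: 5·t ≡ 5 (mod 8).
    The inverse of 5 mod 8 is 5 (since 5·5 = 25 = 3·8 + 1), so t ≡ 5·5 = 25 ≡ 1 (mod 8).
    Then x = 31 + 77·1 = 108, valid modulo lcm(77, 8) = 616: x ≡ 108 (mod 616).
Verify: 108 mod 11 = 9 ✓, 108 mod 7 = 3 ✓, 108 mod 8 = 4 ✓.

x ≡ 108 (mod 616).


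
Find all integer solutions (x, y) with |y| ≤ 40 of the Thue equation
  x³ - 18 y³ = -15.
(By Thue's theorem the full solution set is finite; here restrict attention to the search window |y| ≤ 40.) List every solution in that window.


The equation is x³ - 18y³ = -15. For fixed y, x³ = 18·y³ − 15, so a solution requires the RHS to be a perfect cube.
Strategy: iterate y from -40 to 40, compute RHS = 18·y³ − 15, and check whether it is a (positive or negative) perfect cube.
Check small values of y:
  y = 0: RHS = -15 is not a perfect cube.
  y = 1: RHS = 3 is not a perfect cube.
  y = -1: RHS = -33 is not a perfect cube.
  y = 2: RHS = 129 is not a perfect cube.
  y = -2: RHS = -159 is not a perfect cube.
  y = 3: RHS = 471 is not a perfect cube.
  y = -3: RHS = -501 is not a perfect cube.
Continuing the search up to |y| = 40 finds no solutions either.
No (x, y) in the scanned range satisfies the equation.

No integer solutions with |y| ≤ 40.


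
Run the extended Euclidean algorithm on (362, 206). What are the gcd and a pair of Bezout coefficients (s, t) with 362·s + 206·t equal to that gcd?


Euclidean algorithm on (362, 206) — divide until remainder is 0:
  362 = 1 · 206 + 156
  206 = 1 · 156 + 50
  156 = 3 · 50 + 6
  50 = 8 · 6 + 2
  6 = 3 · 2 + 0
gcd(362, 206) = 2.
Track Bezout coefficients alongside the remainders: start with r₀ = 362 = a·1 + b·0 (s = 1, t = 0) and r₁ = 206 = a·0 + b·1 (s = 0, t = 1); each new remainder r_{k+1} = r_{k-1} − q_k·r_k inherits s_{k+1} = s_{k-1} − q_k·s_k, t_{k+1} = t_{k-1} − q_k·t_k, so r_k = a·s_k + b·t_k at every step:
  q = 1: r = 156, s = 1 − 1·0 = 1, t = 0 − 1·1 = -1  (check: 362·1 + 206·(-1) = 156)
  q = 1: r = 50, s = 0 − 1·1 = -1, t = 1 − 1·(-1) = 2  (check: 362·(-1) + 206·2 = 50)
  q = 3: r = 6, s = 1 − 3·(-1) = 4, t = -1 − 3·2 = -7  (check: 362·4 + 206·(-7) = 6)
  q = 8: r = 2, s = -1 − 8·4 = -33, t = 2 − 8·(-7) = 58  (check: 362·(-33) + 206·58 = 2)
The row with r = 2 (the gcd) gives the Bezout coefficients s = -33, t = 58.
Result: 362 · (-33) + 206 · (58) = 2.

gcd(362, 206) = 2; s = -33, t = 58 (check: 362·(-33) + 206·58 = 2).


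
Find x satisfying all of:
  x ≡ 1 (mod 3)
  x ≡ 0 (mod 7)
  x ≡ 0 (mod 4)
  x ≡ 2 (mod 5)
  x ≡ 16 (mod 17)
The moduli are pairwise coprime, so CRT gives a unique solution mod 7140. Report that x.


Product of moduli M = 3 · 7 · 4 · 5 · 17 = 7140.
Merge one congruence at a time:
  Start: x ≡ 1 (mod 3).
  Combine with x ≡ 0 (mod 7); new modulus lcm = 21.
    Write x = 1 + 3·t and substitute into x ≡ 0 (mod 7): 3·t ≡ 0 − 1 = -1 (mod 7).
    Reduce coefficients mod 7: 3·t ≡ 6 (mod 7).
    The inverse of 3 mod 7 is 5 (since 3·5 = 15 = 2·7 + 1), so t ≡ 5·6 = 30 ≡ 2 (mod 7).
    Then x = 1 + 3·2 = 7, valid modulo lcm(3, 7) = 21: x ≡ 7 (mod 21).
  Combine with x ≡ 0 (mod 4); new modulus lcm = 84.
    Write x = 7 + 21·t and substitute into x ≡ 0 (mod 4): 21·t ≡ 0 − 7 = -7 (mod 4).
    Reduce coefficients mod 4: 1·t ≡ 1 (mod 4).
    So t ≡ 1 (mod 4).
    Then x = 7 + 21·1 = 28, valid modulo lcm(21, 4) = 84: x ≡ 28 (mod 84).
  Combine with x ≡ 2 (mod 5); new modulus lcm = 420.
    Write x = 28 + 84·t and substitute into x ≡ 2 (mod 5): 84·t ≡ 2 − 28 = -26 (mod 5).
    Reduce coefficients mod 5: 4·t ≡ 4 (mod 5).
    The inverse of 4 mod 5 is 4 (since 4·4 = 16 = 3·5 + 1), so t ≡ 4·4 = 16 ≡ 1 (mod 5).
    Then x = 28 + 84·1 = 112, valid modulo lcm(84, 5) = 420: x ≡ 112 (mod 420).
  Combine with x ≡ 16 (mod 17); new modulus lcm = 7140.
    Write x = 112 + 420·t and substitute into x ≡ 16 (mod 17): 420·t ≡ 16 − 112 = -96 (mod 17).
    Reduce coefficients mod 17: 12·t ≡ 6 (mod 17).
    The inverse of 12 mod 17 is 10 (since 12·10 = 120 = 7·17 + 1), so t ≡ 10·6 = 60 ≡ 9 (mod 17).
    Then x = 112 + 420·9 = 3892, valid modulo lcm(420, 17) = 7140: x ≡ 3892 (mod 7140).
Verify against each original: 3892 mod 3 = 1, 3892 mod 7 = 0, 3892 mod 4 = 0, 3892 mod 5 = 2, 3892 mod 17 = 16.

x ≡ 3892 (mod 7140).


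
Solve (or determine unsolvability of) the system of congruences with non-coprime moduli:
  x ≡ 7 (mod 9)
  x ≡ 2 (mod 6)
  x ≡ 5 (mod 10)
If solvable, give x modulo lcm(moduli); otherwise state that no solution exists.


Moduli 9, 6, 10 are not pairwise coprime, so CRT works modulo lcm(m_i) when all pairwise compatibility conditions hold.
Pairwise compatibility: gcd(m_i, m_j) must divide a_i - a_j for every pair.
Merge one congruence at a time:
  Start: x ≡ 7 (mod 9).
  Combine with x ≡ 2 (mod 6): gcd(9, 6) = 3, and 2 - 7 = -5 is NOT divisible by 3.
    ⇒ system is inconsistent (no integer solution).

No solution (the system is inconsistent).


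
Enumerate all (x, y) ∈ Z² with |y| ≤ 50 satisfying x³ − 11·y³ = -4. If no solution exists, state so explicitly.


The equation is x³ - 11y³ = -4. For fixed y, x³ = 11·y³ − 4, so a solution requires the RHS to be a perfect cube.
Strategy: iterate y from -50 to 50, compute RHS = 11·y³ − 4, and check whether it is a (positive or negative) perfect cube.
Check small values of y:
  y = 0: RHS = -4 is not a perfect cube.
  y = 1: RHS = 7 is not a perfect cube.
  y = -1: RHS = -15 is not a perfect cube.
  y = 2: RHS = 84 is not a perfect cube.
  y = -2: RHS = -92 is not a perfect cube.
  y = 3: RHS = 293 is not a perfect cube.
  y = -3: RHS = -301 is not a perfect cube.
Continuing the search up to |y| = 50 finds no solutions either.
No (x, y) in the scanned range satisfies the equation.

No integer solutions with |y| ≤ 50.


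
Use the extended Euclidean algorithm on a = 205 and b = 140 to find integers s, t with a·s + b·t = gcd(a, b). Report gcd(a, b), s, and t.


Euclidean algorithm on (205, 140) — divide until remainder is 0:
  205 = 1 · 140 + 65
  140 = 2 · 65 + 10
  65 = 6 · 10 + 5
  10 = 2 · 5 + 0
gcd(205, 140) = 5.
Track Bezout coefficients alongside the remainders: start with r₀ = 205 = a·1 + b·0 (s = 1, t = 0) and r₁ = 140 = a·0 + b·1 (s = 0, t = 1); each new remainder r_{k+1} = r_{k-1} − q_k·r_k inherits s_{k+1} = s_{k-1} − q_k·s_k, t_{k+1} = t_{k-1} − q_k·t_k, so r_k = a·s_k + b·t_k at every step:
  q = 1: r = 65, s = 1 − 1·0 = 1, t = 0 − 1·1 = -1  (check: 205·1 + 140·(-1) = 65)
  q = 2: r = 10, s = 0 − 2·1 = -2, t = 1 − 2·(-1) = 3  (check: 205·(-2) + 140·3 = 10)
  q = 6: r = 5, s = 1 − 6·(-2) = 13, t = -1 − 6·3 = -19  (check: 205·13 + 140·(-19) = 5)
The row with r = 5 (the gcd) gives the Bezout coefficients s = 13, t = -19.
Result: 205 · (13) + 140 · (-19) = 5.

gcd(205, 140) = 5; s = 13, t = -19 (check: 205·13 + 140·(-19) = 5).


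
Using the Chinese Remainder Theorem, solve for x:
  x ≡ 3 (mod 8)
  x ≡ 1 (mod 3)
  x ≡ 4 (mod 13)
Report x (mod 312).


Moduli 8, 3, 13 are pairwise coprime; by CRT there is a unique solution modulo M = 8 · 3 · 13 = 312.
Solve pairwise, accumulating the modulus:
  Start with x ≡ 3 (mod 8).
  Combine with x ≡ 1 (mod 3): since gcd(8, 3) = 1, we get a unique residue mod 24.
    Write x = 3 + 8·t and substitute into x ≡ 1 (mod 3): 8·t ≡ 1 − 3 = -2 (mod 3).
    Reduce coefficients mod 3: 2·t ≡ 1 (mod 3).
    The inverse of 2 mod 3 is 2 (since 2·2 = 4 = 1·3 + 1), so t ≡ 2·1 = 2 ≡ 2 (mod 3).
    Then x = 3 + 8·2 = 19, valid modulo lcm(8, 3) = 24: x ≡ 19 (mod 24).
  Combine with x ≡ 4 (mod 13): since gcd(24, 13) = 1, we get a unique residue mod 312.
    Write x = 19 + 24·t and substitute into x ≡ 4 (mod 13): 24·t ≡ 4 − 19 = -15 (mod 13).
    Reduce coefficients mod 13: 11·t ≡ 11 (mod 13).
    The inverse of 11 mod 13 is 6 (since 11·6 = 66 = 5·13 + 1), so t ≡ 6·11 = 66 ≡ 1 (mod 13).
    Then x = 19 + 24·1 = 43, valid modulo lcm(24, 13) = 312: x ≡ 43 (mod 312).
Verify: 43 mod 8 = 3 ✓, 43 mod 3 = 1 ✓, 43 mod 13 = 4 ✓.

x ≡ 43 (mod 312).


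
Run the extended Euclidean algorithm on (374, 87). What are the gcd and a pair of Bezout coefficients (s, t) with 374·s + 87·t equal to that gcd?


Euclidean algorithm on (374, 87) — divide until remainder is 0:
  374 = 4 · 87 + 26
  87 = 3 · 26 + 9
  26 = 2 · 9 + 8
  9 = 1 · 8 + 1
  8 = 8 · 1 + 0
gcd(374, 87) = 1.
Track Bezout coefficients alongside the remainders: start with r₀ = 374 = a·1 + b·0 (s = 1, t = 0) and r₁ = 87 = a·0 + b·1 (s = 0, t = 1); each new remainder r_{k+1} = r_{k-1} − q_k·r_k inherits s_{k+1} = s_{k-1} − q_k·s_k, t_{k+1} = t_{k-1} − q_k·t_k, so r_k = a·s_k + b·t_k at every step:
  q = 4: r = 26, s = 1 − 4·0 = 1, t = 0 − 4·1 = -4  (check: 374·1 + 87·(-4) = 26)
  q = 3: r = 9, s = 0 − 3·1 = -3, t = 1 − 3·(-4) = 13  (check: 374·(-3) + 87·13 = 9)
  q = 2: r = 8, s = 1 − 2·(-3) = 7, t = -4 − 2·13 = -30  (check: 374·7 + 87·(-30) = 8)
  q = 1: r = 1, s = -3 − 1·7 = -10, t = 13 − 1·(-30) = 43  (check: 374·(-10) + 87·43 = 1)
The row with r = 1 (the gcd) gives the Bezout coefficients s = -10, t = 43.
Result: 374 · (-10) + 87 · (43) = 1.

gcd(374, 87) = 1; s = -10, t = 43 (check: 374·(-10) + 87·43 = 1).


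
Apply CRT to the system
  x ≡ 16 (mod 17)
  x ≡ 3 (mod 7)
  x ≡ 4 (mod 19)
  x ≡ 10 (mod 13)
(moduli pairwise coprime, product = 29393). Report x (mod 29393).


Product of moduli M = 17 · 7 · 19 · 13 = 29393.
Merge one congruence at a time:
  Start: x ≡ 16 (mod 17).
  Combine with x ≡ 3 (mod 7); new modulus lcm = 119.
    Write x = 16 + 17·t and substitute into x ≡ 3 (mod 7): 17·t ≡ 3 − 16 = -13 (mod 7).
    Reduce coefficients mod 7: 3·t ≡ 1 (mod 7).
    The inverse of 3 mod 7 is 5 (since 3·5 = 15 = 2·7 + 1), so t ≡ 5·1 = 5 ≡ 5 (mod 7).
    Then x = 16 + 17·5 = 101, valid modulo lcm(17, 7) = 119: x ≡ 101 (mod 119).
  Combine with x ≡ 4 (mod 19); new modulus lcm = 2261.
    Write x = 101 + 119·t and substitute into x ≡ 4 (mod 19): 119·t ≡ 4 − 101 = -97 (mod 19).
    Reduce coefficients mod 19: 5·t ≡ 17 (mod 19).
    The inverse of 5 mod 19 is 4 (since 5·4 = 20 = 1·19 + 1), so t ≡ 4·17 = 68 ≡ 11 (mod 19).
    Then x = 101 + 119·11 = 1410, valid modulo lcm(119, 19) = 2261: x ≡ 1410 (mod 2261).
  Combine with x ≡ 10 (mod 13); new modulus lcm = 29393.
    Write x = 1410 + 2261·t and substitute into x ≡ 10 (mod 13): 2261·t ≡ 10 − 1410 = -1400 (mod 13).
    Reduce coefficients mod 13: 12·t ≡ 4 (mod 13).
    The inverse of 12 mod 13 is 12 (since 12·12 = 144 = 11·13 + 1), so t ≡ 12·4 = 48 ≡ 9 (mod 13).
    Then x = 1410 + 2261·9 = 21759, valid modulo lcm(2261, 13) = 29393: x ≡ 21759 (mod 29393).
Verify against each original: 21759 mod 17 = 16, 21759 mod 7 = 3, 21759 mod 19 = 4, 21759 mod 13 = 10.

x ≡ 21759 (mod 29393).


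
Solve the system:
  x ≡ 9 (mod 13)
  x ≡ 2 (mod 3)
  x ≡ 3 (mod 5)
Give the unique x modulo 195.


Moduli 13, 3, 5 are pairwise coprime; by CRT there is a unique solution modulo M = 13 · 3 · 5 = 195.
Solve pairwise, accumulating the modulus:
  Start with x ≡ 9 (mod 13).
  Combine with x ≡ 2 (mod 3): since gcd(13, 3) = 1, we get a unique residue mod 39.
    Write x = 9 + 13·t and substitute into x ≡ 2 (mod 3): 13·t ≡ 2 − 9 = -7 (mod 3).
    Reduce coefficients mod 3: 1·t ≡ 2 (mod 3).
    So t ≡ 2 (mod 3).
    Then x = 9 + 13·2 = 35, valid modulo lcm(13, 3) = 39: x ≡ 35 (mod 39).
  Combine with x ≡ 3 (mod 5): since gcd(39, 5) = 1, we get a unique residue mod 195.
    Write x = 35 + 39·t and substitute into x ≡ 3 (mod 5): 39·t ≡ 3 − 35 = -32 (mod 5).
    Reduce coefficients mod 5: 4·t ≡ 3 (mod 5).
    The inverse of 4 mod 5 is 4 (since 4·4 = 16 = 3·5 + 1), so t ≡ 4·3 = 12 ≡ 2 (mod 5).
    Then x = 35 + 39·2 = 113, valid modulo lcm(39, 5) = 195: x ≡ 113 (mod 195).
Verify: 113 mod 13 = 9 ✓, 113 mod 3 = 2 ✓, 113 mod 5 = 3 ✓.

x ≡ 113 (mod 195).


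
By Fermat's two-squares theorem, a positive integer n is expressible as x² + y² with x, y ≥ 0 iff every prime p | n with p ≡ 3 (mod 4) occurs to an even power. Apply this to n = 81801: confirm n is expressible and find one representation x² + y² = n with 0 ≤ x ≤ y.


Step 1: Factor n = 81801 = 3^2 · 61 · 149.
Step 2: Check the mod-4 condition on each prime factor: 3 ≡ 3 (mod 4), exponent 2 (must be even); 61 ≡ 1 (mod 4), exponent 1; 149 ≡ 1 (mod 4), exponent 1.
All primes ≡ 3 (mod 4) appear to even exponent (or don't appear), so by the two-squares theorem n IS expressible as a sum of two squares.
Step 3: Build a representation. Group n = k² · m with k = 3 and m = 61 · 149 = 9089 (a product of primes ≡ 1 (mod 4)); a representation of m scales to one of n via (k·x)² + (k·y)² = k²(x² + y²). Each prime p ≡ 1 (mod 4) is itself a sum of two squares; find a² by testing p − a² for a perfect square:
  61: 61 − 1² = 60, 61 − 2² = 57, 61 − 3² = 52, 61 − 4² = 45, 61 − 5² = 36 = 6² ⇒ 61 = 5² + 6².
  149: 149 − 1² = 148, 149 − 2² = 145, 149 − 3² = 140, 149 − 4² = 133, 149 − 5² = 124, 149 − 6² = 113, 149 − 7² = 100 = 10² ⇒ 149 = 7² + 10².
  Combine using the Brahmagupta–Fibonacci identity (a² + b²)(c² + d²) = (ac − bd)² + (ad + bc)² = (ac + bd)² + (ad − bc)²:
  61 · 149 = 9089: from (5² + 6²)(7² + 10²), take (5·7 − 6·10, 5·10 + 6·7) = (35 − 60, 50 + 42) = (-25, 92); dropping signs (only squares matter) gives (25, 92); check 25² + 92² = 625 + 8464 = 9089 ✓.
  Scale by k = 3: (3·25, 3·92) = (75, 276).
Step 4: Order so x ≤ y and verify: 75² + 276² = 5625 + 76176 = 81801 = n. ✓

n = 81801 = 75² + 276² (one valid representation with x ≤ y).


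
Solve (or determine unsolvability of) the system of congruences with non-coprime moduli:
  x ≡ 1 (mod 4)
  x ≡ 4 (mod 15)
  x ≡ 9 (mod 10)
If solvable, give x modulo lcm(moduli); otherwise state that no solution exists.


Moduli 4, 15, 10 are not pairwise coprime, so CRT works modulo lcm(m_i) when all pairwise compatibility conditions hold.
Pairwise compatibility: gcd(m_i, m_j) must divide a_i - a_j for every pair.
Merge one congruence at a time:
  Start: x ≡ 1 (mod 4).
  Combine with x ≡ 4 (mod 15): gcd(4, 15) = 1; 4 - 1 = 3, which IS divisible by 1, so compatible.
    Write x = 1 + 4·t and substitute into x ≡ 4 (mod 15): 4·t ≡ 4 − 1 = 3 (mod 15).
    The inverse of 4 mod 15 is 4 (since 4·4 = 16 = 1·15 + 1), so t ≡ 4·3 = 12 ≡ 12 (mod 15).
    Then x = 1 + 4·12 = 49, valid modulo lcm(4, 15) = 60: x ≡ 49 (mod 60).
  Combine with x ≡ 9 (mod 10): gcd(60, 10) = 10; 9 - 49 = -40, which IS divisible by 10, so compatible.
    Write x = 49 + 60·t and substitute into x ≡ 9 (mod 10): 60·t ≡ 9 − 49 = -40 (mod 10).
    Divide the congruence (and modulus) by g = 10: 6·t ≡ -4 (mod 1).
    Modulo 1 every t works; take t = 0.
    Then x = 49 + 60·0 = 49, valid modulo lcm(60, 10) = 60: x ≡ 49 (mod 60).
Verify: 49 mod 4 = 1, 49 mod 15 = 4, 49 mod 10 = 9.

x ≡ 49 (mod 60).


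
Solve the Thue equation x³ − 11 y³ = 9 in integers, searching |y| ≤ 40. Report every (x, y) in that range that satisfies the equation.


The equation is x³ - 11y³ = 9. For fixed y, x³ = 11·y³ + 9, so a solution requires the RHS to be a perfect cube.
Strategy: iterate y from -40 to 40, compute RHS = 11·y³ + 9, and check whether it is a (positive or negative) perfect cube.
Check small values of y:
  y = 0: RHS = 9 is not a perfect cube.
  y = 1: RHS = 20 is not a perfect cube.
  y = -1: RHS = -2 is not a perfect cube.
  y = 2: RHS = 97 is not a perfect cube.
  y = -2: RHS = -79 is not a perfect cube.
  y = 3: RHS = 306 is not a perfect cube.
  y = -3: RHS = -288 is not a perfect cube.
Continuing the search up to |y| = 40 finds no solutions either.
No (x, y) in the scanned range satisfies the equation.

No integer solutions with |y| ≤ 40.


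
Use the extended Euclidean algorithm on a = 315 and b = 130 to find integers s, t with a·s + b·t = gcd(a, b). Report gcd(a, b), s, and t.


Euclidean algorithm on (315, 130) — divide until remainder is 0:
  315 = 2 · 130 + 55
  130 = 2 · 55 + 20
  55 = 2 · 20 + 15
  20 = 1 · 15 + 5
  15 = 3 · 5 + 0
gcd(315, 130) = 5.
Track Bezout coefficients alongside the remainders: start with r₀ = 315 = a·1 + b·0 (s = 1, t = 0) and r₁ = 130 = a·0 + b·1 (s = 0, t = 1); each new remainder r_{k+1} = r_{k-1} − q_k·r_k inherits s_{k+1} = s_{k-1} − q_k·s_k, t_{k+1} = t_{k-1} − q_k·t_k, so r_k = a·s_k + b·t_k at every step:
  q = 2: r = 55, s = 1 − 2·0 = 1, t = 0 − 2·1 = -2  (check: 315·1 + 130·(-2) = 55)
  q = 2: r = 20, s = 0 − 2·1 = -2, t = 1 − 2·(-2) = 5  (check: 315·(-2) + 130·5 = 20)
  q = 2: r = 15, s = 1 − 2·(-2) = 5, t = -2 − 2·5 = -12  (check: 315·5 + 130·(-12) = 15)
  q = 1: r = 5, s = -2 − 1·5 = -7, t = 5 − 1·(-12) = 17  (check: 315·(-7) + 130·17 = 5)
The row with r = 5 (the gcd) gives the Bezout coefficients s = -7, t = 17.
Result: 315 · (-7) + 130 · (17) = 5.

gcd(315, 130) = 5; s = -7, t = 17 (check: 315·(-7) + 130·17 = 5).


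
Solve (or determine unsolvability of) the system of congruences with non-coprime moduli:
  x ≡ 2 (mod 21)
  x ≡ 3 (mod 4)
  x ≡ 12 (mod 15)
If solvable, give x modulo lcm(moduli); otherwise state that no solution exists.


Moduli 21, 4, 15 are not pairwise coprime, so CRT works modulo lcm(m_i) when all pairwise compatibility conditions hold.
Pairwise compatibility: gcd(m_i, m_j) must divide a_i - a_j for every pair.
Merge one congruence at a time:
  Start: x ≡ 2 (mod 21).
  Combine with x ≡ 3 (mod 4): gcd(21, 4) = 1; 3 - 2 = 1, which IS divisible by 1, so compatible.
    Write x = 2 + 21·t and substitute into x ≡ 3 (mod 4): 21·t ≡ 3 − 2 = 1 (mod 4).
    Reduce coefficients mod 4: 1·t ≡ 1 (mod 4).
    So t ≡ 1 (mod 4).
    Then x = 2 + 21·1 = 23, valid modulo lcm(21, 4) = 84: x ≡ 23 (mod 84).
  Combine with x ≡ 12 (mod 15): gcd(84, 15) = 3, and 12 - 23 = -11 is NOT divisible by 3.
    ⇒ system is inconsistent (no integer solution).

No solution (the system is inconsistent).


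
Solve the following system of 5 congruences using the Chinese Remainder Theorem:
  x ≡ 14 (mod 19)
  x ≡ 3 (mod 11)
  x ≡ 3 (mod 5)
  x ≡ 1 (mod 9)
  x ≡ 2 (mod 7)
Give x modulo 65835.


Product of moduli M = 19 · 11 · 5 · 9 · 7 = 65835.
Merge one congruence at a time:
  Start: x ≡ 14 (mod 19).
  Combine with x ≡ 3 (mod 11); new modulus lcm = 209.
    Write x = 14 + 19·t and substitute into x ≡ 3 (mod 11): 19·t ≡ 3 − 14 = -11 (mod 11).
    Reduce coefficients mod 11: 8·t ≡ 0 (mod 11).
    The inverse of 8 mod 11 is 7 (since 8·7 = 56 = 5·11 + 1), so t ≡ 7·0 = 0 ≡ 0 (mod 11).
    Then x = 14 + 19·0 = 14, valid modulo lcm(19, 11) = 209: x ≡ 14 (mod 209).
  Combine with x ≡ 3 (mod 5); new modulus lcm = 1045.
    Write x = 14 + 209·t and substitute into x ≡ 3 (mod 5): 209·t ≡ 3 − 14 = -11 (mod 5).
    Reduce coefficients mod 5: 4·t ≡ 4 (mod 5).
    The inverse of 4 mod 5 is 4 (since 4·4 = 16 = 3·5 + 1), so t ≡ 4·4 = 16 ≡ 1 (mod 5).
    Then x = 14 + 209·1 = 223, valid modulo lcm(209, 5) = 1045: x ≡ 223 (mod 1045).
  Combine with x ≡ 1 (mod 9); new modulus lcm = 9405.
    Write x = 223 + 1045·t and substitute into x ≡ 1 (mod 9): 1045·t ≡ 1 − 223 = -222 (mod 9).
    Reduce coefficients mod 9: 1·t ≡ 3 (mod 9).
    So t ≡ 3 (mod 9).
    Then x = 223 + 1045·3 = 3358, valid modulo lcm(1045, 9) = 9405: x ≡ 3358 (mod 9405).
  Combine with x ≡ 2 (mod 7); new modulus lcm = 65835.
    Write x = 3358 + 9405·t and substitute into x ≡ 2 (mod 7): 9405·t ≡ 2 − 3358 = -3356 (mod 7).
    Reduce coefficients mod 7: 4·t ≡ 4 (mod 7).
    The inverse of 4 mod 7 is 2 (since 4·2 = 8 = 1·7 + 1), so t ≡ 2·4 = 8 ≡ 1 (mod 7).
    Then x = 3358 + 9405·1 = 12763, valid modulo lcm(9405, 7) = 65835: x ≡ 12763 (mod 65835).
Verify against each original: 12763 mod 19 = 14, 12763 mod 11 = 3, 12763 mod 5 = 3, 12763 mod 9 = 1, 12763 mod 7 = 2.

x ≡ 12763 (mod 65835).


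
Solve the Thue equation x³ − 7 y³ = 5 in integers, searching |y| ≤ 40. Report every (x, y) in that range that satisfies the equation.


The equation is x³ - 7y³ = 5. For fixed y, x³ = 7·y³ + 5, so a solution requires the RHS to be a perfect cube.
Strategy: iterate y from -40 to 40, compute RHS = 7·y³ + 5, and check whether it is a (positive or negative) perfect cube.
Check small values of y:
  y = 0: RHS = 5 is not a perfect cube.
  y = 1: RHS = 12 is not a perfect cube.
  y = -1: RHS = -2 is not a perfect cube.
  y = 2: RHS = 61 is not a perfect cube.
  y = -2: RHS = -51 is not a perfect cube.
  y = 3: RHS = 194 is not a perfect cube.
  y = -3: RHS = -184 is not a perfect cube.
Continuing the search up to |y| = 40 finds no solutions either.
No (x, y) in the scanned range satisfies the equation.

No integer solutions with |y| ≤ 40.


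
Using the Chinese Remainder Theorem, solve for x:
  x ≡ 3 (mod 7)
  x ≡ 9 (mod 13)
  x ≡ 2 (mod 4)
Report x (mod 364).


Moduli 7, 13, 4 are pairwise coprime; by CRT there is a unique solution modulo M = 7 · 13 · 4 = 364.
Solve pairwise, accumulating the modulus:
  Start with x ≡ 3 (mod 7).
  Combine with x ≡ 9 (mod 13): since gcd(7, 13) = 1, we get a unique residue mod 91.
    Write x = 3 + 7·t and substitute into x ≡ 9 (mod 13): 7·t ≡ 9 − 3 = 6 (mod 13).
    The inverse of 7 mod 13 is 2 (since 7·2 = 14 = 1·13 + 1), so t ≡ 2·6 = 12 ≡ 12 (mod 13).
    Then x = 3 + 7·12 = 87, valid modulo lcm(7, 13) = 91: x ≡ 87 (mod 91).
  Combine with x ≡ 2 (mod 4): since gcd(91, 4) = 1, we get a unique residue mod 364.
    Write x = 87 + 91·t and substitute into x ≡ 2 (mod 4): 91·t ≡ 2 − 87 = -85 (mod 4).
    Reduce coefficients mod 4: 3·t ≡ 3 (mod 4).
    The inverse of 3 mod 4 is 3 (since 3·3 = 9 = 2·4 + 1), so t ≡ 3·3 = 9 ≡ 1 (mod 4).
    Then x = 87 + 91·1 = 178, valid modulo lcm(91, 4) = 364: x ≡ 178 (mod 364).
Verify: 178 mod 7 = 3 ✓, 178 mod 13 = 9 ✓, 178 mod 4 = 2 ✓.

x ≡ 178 (mod 364).


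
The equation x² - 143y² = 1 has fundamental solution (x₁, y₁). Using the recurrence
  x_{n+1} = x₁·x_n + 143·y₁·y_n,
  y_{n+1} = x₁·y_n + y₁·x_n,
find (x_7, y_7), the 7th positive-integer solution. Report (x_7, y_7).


Step 1: Find the fundamental solution (x₁, y₁) of x² - 143y² = 1.
  Expand √143 as a continued fraction. a₀ = ⌊√143⌋ = 11; iterate m_{k+1} = d_k·a_k − m_k, d_{k+1} = (143 − m_{k+1}²)/d_k, a_{k+1} = ⌊(a₀ + m_{k+1})/d_{k+1}⌋ (starting m₀ = 0, d₀ = 1), with convergents p_k = a_k·p_{k-1} + p_{k-2}, q_k = a_k·q_{k-1} + q_{k-2} (p₋₁ = 1, q₋₁ = 0):
  k = 0: a₀ = 11; p₀/q₀ = 11/1; p₀² − 143·q₀² = 121 − 143 = -22.
  k = 1: m = 11, d = 22, a = ⌊(11 + 11)/22⌋ = 1; p/q = (1·11 + 1)/(1·1 + 0) = 12/1; p² − 143·q² = 144 − 143 = 1.
  The first convergent with p² − 143·q² = 1 gives the fundamental solution (x₁, y₁) = (12, 1).
Step 2: Apply the recurrence (x_{n+1}, y_{n+1}) = (x₁x_n + 143y₁y_n, x₁y_n + y₁x_n) repeatedly.
  From (x_1, y_1) = (12, 1): x_2 = 12·12 + 143·1·1 = 287; y_2 = 12·1 + 1·12 = 24.
  From (x_2, y_2) = (287, 24): x_3 = 12·287 + 143·1·24 = 6876; y_3 = 12·24 + 1·287 = 575.
  From (x_3, y_3) = (6876, 575): x_4 = 12·6876 + 143·1·575 = 164737; y_4 = 12·575 + 1·6876 = 13776.
  From (x_4, y_4) = (164737, 13776): x_5 = 12·164737 + 143·1·13776 = 3946812; y_5 = 12·13776 + 1·164737 = 330049.
  From (x_5, y_5) = (3946812, 330049): x_6 = 12·3946812 + 143·1·330049 = 94558751; y_6 = 12·330049 + 1·3946812 = 7907400.
  From (x_6, y_6) = (94558751, 7907400): x_7 = 12·94558751 + 143·1·7907400 = 2265463212; y_7 = 12·7907400 + 1·94558751 = 189447551.
Step 3: Verify x_7² - 143·y_7² = 5132323564925356944 - 5132323564925356943 = 1 (should be 1). ✓

(x_1, y_1) = (12, 1); (x_7, y_7) = (2265463212, 189447551).


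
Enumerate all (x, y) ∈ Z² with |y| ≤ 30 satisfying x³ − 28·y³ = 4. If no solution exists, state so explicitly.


The equation is x³ - 28y³ = 4. For fixed y, x³ = 28·y³ + 4, so a solution requires the RHS to be a perfect cube.
Strategy: iterate y from -30 to 30, compute RHS = 28·y³ + 4, and check whether it is a (positive or negative) perfect cube.
Check small values of y:
  y = 0: RHS = 4 is not a perfect cube.
  y = 1: RHS = 32 is not a perfect cube.
  y = -1: RHS = -24 is not a perfect cube.
  y = 2: RHS = 228 is not a perfect cube.
  y = -2: RHS = -220 is not a perfect cube.
  y = 3: RHS = 760 is not a perfect cube.
  y = -3: RHS = -752 is not a perfect cube.
Continuing the search up to |y| = 30 finds no solutions either.
No (x, y) in the scanned range satisfies the equation.

No integer solutions with |y| ≤ 30.


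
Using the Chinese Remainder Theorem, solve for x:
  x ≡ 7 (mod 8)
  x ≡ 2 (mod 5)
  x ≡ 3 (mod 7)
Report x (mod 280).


Moduli 8, 5, 7 are pairwise coprime; by CRT there is a unique solution modulo M = 8 · 5 · 7 = 280.
Solve pairwise, accumulating the modulus:
  Start with x ≡ 7 (mod 8).
  Combine with x ≡ 2 (mod 5): since gcd(8, 5) = 1, we get a unique residue mod 40.
    Write x = 7 + 8·t and substitute into x ≡ 2 (mod 5): 8·t ≡ 2 − 7 = -5 (mod 5).
    Reduce coefficients mod 5: 3·t ≡ 0 (mod 5).
    The inverse of 3 mod 5 is 2 (since 3·2 = 6 = 1·5 + 1), so t ≡ 2·0 = 0 ≡ 0 (mod 5).
    Then x = 7 + 8·0 = 7, valid modulo lcm(8, 5) = 40: x ≡ 7 (mod 40).
  Combine with x ≡ 3 (mod 7): since gcd(40, 7) = 1, we get a unique residue mod 280.
    Write x = 7 + 40·t and substitute into x ≡ 3 (mod 7): 40·t ≡ 3 − 7 = -4 (mod 7).
    Reduce coefficients mod 7: 5·t ≡ 3 (mod 7).
    The inverse of 5 mod 7 is 3 (since 5·3 = 15 = 2·7 + 1), so t ≡ 3·3 = 9 ≡ 2 (mod 7).
    Then x = 7 + 40·2 = 87, valid modulo lcm(40, 7) = 280: x ≡ 87 (mod 280).
Verify: 87 mod 8 = 7 ✓, 87 mod 5 = 2 ✓, 87 mod 7 = 3 ✓.

x ≡ 87 (mod 280).
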